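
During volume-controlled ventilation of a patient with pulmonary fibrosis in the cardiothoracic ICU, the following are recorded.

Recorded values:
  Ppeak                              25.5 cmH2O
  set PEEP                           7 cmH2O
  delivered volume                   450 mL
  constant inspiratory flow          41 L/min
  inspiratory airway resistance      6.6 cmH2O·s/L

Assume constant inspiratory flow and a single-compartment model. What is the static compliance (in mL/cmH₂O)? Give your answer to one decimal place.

Flow: 41 L/min ÷ 60 = 0.6833 L/s.
Equation of motion (constant flow): PIP = Vt/C + R·V̇ + PEEP.
Vt/C = PIP − R·V̇ − PEEP = 25.5 − 6.6×0.6833 − 7 = 25.5 − 4.51 − 7 = 13.99 cmH2O.
C = Vt / 13.99 = 450 / 13.99 = 32.166 mL/cmH2O.

32.2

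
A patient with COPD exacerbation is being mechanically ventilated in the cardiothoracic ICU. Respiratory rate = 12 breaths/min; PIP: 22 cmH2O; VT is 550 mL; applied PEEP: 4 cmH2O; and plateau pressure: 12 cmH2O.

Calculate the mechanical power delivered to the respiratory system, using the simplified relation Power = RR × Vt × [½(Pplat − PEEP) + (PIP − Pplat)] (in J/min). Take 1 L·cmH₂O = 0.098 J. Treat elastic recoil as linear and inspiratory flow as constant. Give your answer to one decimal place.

Per-breath work = Vt × [½(Pplat−PEEP) + (PIP−Pplat)] = 0.550 × [0.5×8.0 + 10.0] = 0.550 × 14.0 = 7.7 L·cmH2O.
Power = 12 × 7.7 = 92.4 L·cmH2O/min.
× 0.098 J/(L·cmH2O) → 9.055 J/min.

9.1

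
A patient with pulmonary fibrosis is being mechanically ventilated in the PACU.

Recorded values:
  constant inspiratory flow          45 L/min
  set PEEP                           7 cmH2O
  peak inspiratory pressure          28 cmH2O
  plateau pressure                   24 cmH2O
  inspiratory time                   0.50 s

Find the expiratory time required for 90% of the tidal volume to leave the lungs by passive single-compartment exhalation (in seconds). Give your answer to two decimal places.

0.27

Flow: 45 L/min ÷ 60 = 0.75 L/s.
Vt = flow × Ti = 0.75 L/s × 0.50 s × 1000 mL/L = 375.0 mL.
R = (PIP − Pplat)/V̇ = (28 − 24) / 0.75 = 4.0/0.75 = 5.333 cmH2O·s/L.
C = Vt/(Pplat − PEEP) = 375.0 / (24 − 7) = 375.0/17.0 = 22.059 mL/cmH2O.
τ = R × C = 5.333 × 0.02206 L/cmH2O = 0.1176 s.
t = −τ·ln(1 − 0.90) = −0.1176·ln(0.1) = 0.2708 s.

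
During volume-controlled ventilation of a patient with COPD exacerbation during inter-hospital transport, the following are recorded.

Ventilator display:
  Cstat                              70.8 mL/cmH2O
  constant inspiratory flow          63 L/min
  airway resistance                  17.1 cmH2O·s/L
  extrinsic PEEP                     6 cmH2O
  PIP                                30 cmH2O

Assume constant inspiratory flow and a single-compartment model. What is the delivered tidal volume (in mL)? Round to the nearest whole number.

428

Flow: 63 L/min ÷ 60 = 1.05 L/s.
Equation of motion (constant flow): PIP = Vt/C + R·V̇ + PEEP.
Vt/C = PIP − R·V̇ − PEEP = 30 − 17.955 − 6 = 6.045 cmH2O.
Vt = C × 6.045 = 70.8 × 6.045 = 427.99 mL.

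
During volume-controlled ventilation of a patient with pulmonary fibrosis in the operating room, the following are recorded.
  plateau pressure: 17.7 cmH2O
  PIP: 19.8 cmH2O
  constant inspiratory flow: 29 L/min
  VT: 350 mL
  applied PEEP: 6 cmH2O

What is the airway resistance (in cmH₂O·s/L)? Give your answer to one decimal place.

Flow: 29 L/min ÷ 60 = 0.4833 L/s.
Raw = (PIP − Pplat) / flow = (19.8 − 17.7) / 0.4833 = 2.1 / 0.4833 = 4.345 cmH2O·s/L.

4.3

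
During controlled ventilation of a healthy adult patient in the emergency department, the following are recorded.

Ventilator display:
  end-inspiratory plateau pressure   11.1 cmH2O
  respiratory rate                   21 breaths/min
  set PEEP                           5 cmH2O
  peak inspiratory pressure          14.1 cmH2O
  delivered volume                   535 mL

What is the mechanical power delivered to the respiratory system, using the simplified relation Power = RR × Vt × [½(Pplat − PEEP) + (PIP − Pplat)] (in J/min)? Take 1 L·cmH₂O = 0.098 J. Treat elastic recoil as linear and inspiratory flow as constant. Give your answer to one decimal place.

6.7

Per-breath work = Vt × [½(Pplat−PEEP) + (PIP−Pplat)] = 0.535 × [0.5×6.1 + 3.0] = 0.535 × 6.05 = 3.237 L·cmH2O.
Power = 21 × 3.237 = 67.977 L·cmH2O/min.
× 0.098 J/(L·cmH2O) → 6.662 J/min.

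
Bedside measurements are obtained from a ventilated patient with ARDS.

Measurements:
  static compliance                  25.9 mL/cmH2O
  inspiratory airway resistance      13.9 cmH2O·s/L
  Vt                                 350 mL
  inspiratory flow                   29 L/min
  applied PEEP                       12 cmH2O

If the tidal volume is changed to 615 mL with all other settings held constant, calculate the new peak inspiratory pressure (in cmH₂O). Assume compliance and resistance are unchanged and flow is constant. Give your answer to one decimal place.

Flow: 29 L/min ÷ 60 = 0.4833 L/s.
PIP = Vt/C + R·V̇ + PEEP (constant-flow equation of motion).
Only the elastic term changes: ΔPIP = ΔVt / C = (615 − 350) / 25.9 = 10.232 cmH2O.
Original PIP = 350/25.9 + 13.9×0.4833 + 12 = 32.231 cmH2O; new PIP = 32.231 + (10.232) = 42.463 cmH2O.

42.5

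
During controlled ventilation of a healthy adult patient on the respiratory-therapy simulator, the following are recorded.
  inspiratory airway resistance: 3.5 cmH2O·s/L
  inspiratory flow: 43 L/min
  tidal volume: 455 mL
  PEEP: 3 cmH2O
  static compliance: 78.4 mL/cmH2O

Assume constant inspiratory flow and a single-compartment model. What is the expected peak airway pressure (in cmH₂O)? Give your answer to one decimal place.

11.3

Flow: 43 L/min ÷ 60 = 0.7167 L/s.
Equation of motion (constant flow): PIP = Vt/C + R·V̇ + PEEP.
PIP = 455/78.4 + 3.5×0.7167 + 3 = 5.804 + 2.508 + 3 = 11.312 cmH2O.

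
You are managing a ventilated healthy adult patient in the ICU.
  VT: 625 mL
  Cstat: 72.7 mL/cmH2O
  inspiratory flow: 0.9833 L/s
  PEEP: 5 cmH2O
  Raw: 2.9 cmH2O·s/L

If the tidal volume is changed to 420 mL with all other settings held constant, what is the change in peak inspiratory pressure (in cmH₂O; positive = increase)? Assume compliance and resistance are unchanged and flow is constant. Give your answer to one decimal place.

-2.8

PIP = Vt/C + R·V̇ + PEEP (constant-flow equation of motion).
Only the elastic term changes: ΔPIP = ΔVt / C = (420 − 625) / 72.7 = -2.82 cmH2O.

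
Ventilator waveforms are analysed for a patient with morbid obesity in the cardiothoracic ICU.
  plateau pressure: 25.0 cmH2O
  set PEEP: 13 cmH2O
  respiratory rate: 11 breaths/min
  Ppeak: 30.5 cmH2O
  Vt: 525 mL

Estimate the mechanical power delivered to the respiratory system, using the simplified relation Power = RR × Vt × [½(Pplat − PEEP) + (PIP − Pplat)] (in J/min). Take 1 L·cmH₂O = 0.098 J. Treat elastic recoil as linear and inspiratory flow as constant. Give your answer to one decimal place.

Per-breath work = Vt × [½(Pplat−PEEP) + (PIP−Pplat)] = 0.525 × [0.5×12.0 + 5.5] = 0.525 × 11.5 = 6.038 L·cmH2O.
Power = 11 × 6.038 = 66.418 L·cmH2O/min.
× 0.098 J/(L·cmH2O) → 6.509 J/min.

6.5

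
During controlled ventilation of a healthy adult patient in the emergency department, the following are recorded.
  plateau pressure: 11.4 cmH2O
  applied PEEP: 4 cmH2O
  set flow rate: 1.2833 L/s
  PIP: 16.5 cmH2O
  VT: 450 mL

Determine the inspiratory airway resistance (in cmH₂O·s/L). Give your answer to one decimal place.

4.0

Raw = (PIP − Pplat) / flow = (16.5 − 11.4) / 1.2833 = 5.1 / 1.2833 = 3.974 cmH2O·s/L.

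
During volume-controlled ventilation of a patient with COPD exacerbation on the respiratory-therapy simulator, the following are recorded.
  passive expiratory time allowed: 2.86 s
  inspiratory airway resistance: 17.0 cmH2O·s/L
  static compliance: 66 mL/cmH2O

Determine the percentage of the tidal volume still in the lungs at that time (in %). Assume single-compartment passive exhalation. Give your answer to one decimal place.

7.8

τ = R × C = 17.0 × 66 mL/cmH2O = 17.0 × 0.066 L/cmH2O = 1.122 s.
Passive exhalation: V(t)/V₀ = e^(−t/τ) = e^(−2.86/1.122) = 0.07816.
Fraction remaining = 0.07816 → 7.816%.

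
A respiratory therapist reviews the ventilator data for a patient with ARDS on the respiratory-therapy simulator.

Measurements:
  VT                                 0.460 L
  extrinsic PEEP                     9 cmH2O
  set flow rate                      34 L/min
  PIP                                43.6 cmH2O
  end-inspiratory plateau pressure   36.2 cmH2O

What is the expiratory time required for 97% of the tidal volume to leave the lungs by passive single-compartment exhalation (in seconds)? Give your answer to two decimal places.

0.77

Flow: 34 L/min ÷ 60 = 0.5667 L/s.
R = (PIP − Pplat)/V̇ = (43.6 − 36.2) / 0.5667 = 7.4/0.5667 = 13.058 cmH2O·s/L.
C = Vt/(Pplat − PEEP) = 460.0 / (36.2 − 9) = 460.0/27.2 = 16.912 mL/cmH2O.
τ = R × C = 13.058 × 0.01691 L/cmH2O = 0.2208 s.
t = −τ·ln(1 − 0.97) = −0.2208·ln(0.03) = 0.7742 s.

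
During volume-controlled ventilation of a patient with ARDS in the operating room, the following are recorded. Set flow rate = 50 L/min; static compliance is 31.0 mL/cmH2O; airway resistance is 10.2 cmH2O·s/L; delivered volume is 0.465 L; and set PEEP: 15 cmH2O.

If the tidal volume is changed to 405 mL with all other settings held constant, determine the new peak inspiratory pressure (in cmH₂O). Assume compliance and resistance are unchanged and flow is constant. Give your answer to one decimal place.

36.6

Flow: 50 L/min ÷ 60 = 0.8333 L/s.
PIP = Vt/C + R·V̇ + PEEP (constant-flow equation of motion).
Only the elastic term changes: ΔPIP = ΔVt / C = (405 − 465) / 31.0 = -1.935 cmH2O.
Original PIP = 465/31.0 + 10.2×0.8333 + 15 = 38.5 cmH2O; new PIP = 38.5 + (-1.935) = 36.565 cmH2O.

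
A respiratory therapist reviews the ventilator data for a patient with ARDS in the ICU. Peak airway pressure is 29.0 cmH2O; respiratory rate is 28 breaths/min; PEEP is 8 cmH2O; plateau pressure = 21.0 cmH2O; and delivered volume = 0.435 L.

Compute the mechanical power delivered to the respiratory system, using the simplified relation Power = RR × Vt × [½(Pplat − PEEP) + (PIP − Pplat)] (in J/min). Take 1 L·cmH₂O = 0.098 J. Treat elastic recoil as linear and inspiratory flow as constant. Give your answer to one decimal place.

17.3

Per-breath work = Vt × [½(Pplat−PEEP) + (PIP−Pplat)] = 0.435 × [0.5×13.0 + 8.0] = 0.435 × 14.5 = 6.308 L·cmH2O.
Power = 28 × 6.308 = 176.62 L·cmH2O/min.
× 0.098 J/(L·cmH2O) → 17.309 J/min.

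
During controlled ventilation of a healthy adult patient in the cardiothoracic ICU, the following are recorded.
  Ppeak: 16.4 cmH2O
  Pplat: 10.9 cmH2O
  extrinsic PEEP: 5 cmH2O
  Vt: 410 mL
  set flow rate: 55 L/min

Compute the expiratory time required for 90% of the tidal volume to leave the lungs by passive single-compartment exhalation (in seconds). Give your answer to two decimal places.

0.96

Flow: 55 L/min ÷ 60 = 0.9167 L/s.
R = (PIP − Pplat)/V̇ = (16.4 − 10.9) / 0.9167 = 5.5/0.9167 = 6.0 cmH2O·s/L.
C = Vt/(Pplat − PEEP) = 410.0 / (10.9 − 5) = 410.0/5.9 = 69.492 mL/cmH2O.
τ = R × C = 6.0 × 0.06949 L/cmH2O = 0.4169 s.
t = −τ·ln(1 − 0.90) = −0.4169·ln(0.1) = 0.9599 s.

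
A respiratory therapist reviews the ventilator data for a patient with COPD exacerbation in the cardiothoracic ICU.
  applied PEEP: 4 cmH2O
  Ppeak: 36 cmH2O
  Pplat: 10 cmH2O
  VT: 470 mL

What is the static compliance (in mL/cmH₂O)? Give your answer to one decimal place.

78.3

Cstat = Vt / (Pplat − PEEP) = 470 / (10 − 4) = 470 / 6.0 = 78.333 mL/cmH2O.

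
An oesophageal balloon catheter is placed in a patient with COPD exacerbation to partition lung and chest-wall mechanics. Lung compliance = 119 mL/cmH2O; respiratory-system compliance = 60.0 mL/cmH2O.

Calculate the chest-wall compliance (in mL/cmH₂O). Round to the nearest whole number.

121

1/Ccw = 1/Crs − 1/CL.
1/Ccw = 1/60.0 − 1/119 = 0.008263.
Ccw = 121.02 mL/cmH2O.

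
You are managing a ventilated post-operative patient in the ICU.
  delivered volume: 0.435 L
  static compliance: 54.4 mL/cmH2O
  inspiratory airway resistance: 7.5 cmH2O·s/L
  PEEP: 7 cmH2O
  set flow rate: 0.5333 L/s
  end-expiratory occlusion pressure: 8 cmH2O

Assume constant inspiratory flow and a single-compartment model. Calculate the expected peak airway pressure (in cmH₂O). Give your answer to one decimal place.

20.0

Total PEEP = 8 cmH2O (set 7 + intrinsic 1); this is the baseline alveolar pressure.
Equation of motion (constant flow): PIP = Vt/C + R·V̇ + PEEP.
PIP = 435/54.4 + 7.5×0.5333 + 8 = 7.996 + 4.0 + 8 = 19.996 cmH2O.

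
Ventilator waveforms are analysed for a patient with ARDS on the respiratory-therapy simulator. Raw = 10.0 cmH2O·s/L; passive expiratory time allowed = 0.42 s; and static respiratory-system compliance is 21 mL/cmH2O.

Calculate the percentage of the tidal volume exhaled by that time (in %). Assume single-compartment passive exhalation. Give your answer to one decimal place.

τ = R × C = 10.0 × 21 mL/cmH2O = 10.0 × 0.021 L/cmH2O = 0.21 s.
Passive exhalation: V(t)/V₀ = e^(−t/τ) = e^(−0.42/0.21) = 0.1353.
Fraction exhaled = 1 − 0.1353 = 0.8647 → 86.47%.

86.5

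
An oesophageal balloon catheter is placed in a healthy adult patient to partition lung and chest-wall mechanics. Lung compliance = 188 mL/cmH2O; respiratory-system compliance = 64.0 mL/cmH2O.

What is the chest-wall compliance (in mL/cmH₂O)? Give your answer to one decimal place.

97.0

1/Ccw = 1/Crs − 1/CL.
1/Ccw = 1/64.0 − 1/188 = 0.01031.
Ccw = 96.993 mL/cmH2O.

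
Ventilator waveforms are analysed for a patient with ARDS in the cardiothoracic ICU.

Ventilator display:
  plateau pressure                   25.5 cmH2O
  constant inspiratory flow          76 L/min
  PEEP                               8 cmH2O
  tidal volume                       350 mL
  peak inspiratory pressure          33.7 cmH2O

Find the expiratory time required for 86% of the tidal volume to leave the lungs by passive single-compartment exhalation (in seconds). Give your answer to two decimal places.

Flow: 76 L/min ÷ 60 = 1.2667 L/s.
R = (PIP − Pplat)/V̇ = (33.7 − 25.5) / 1.2667 = 8.2/1.2667 = 6.474 cmH2O·s/L.
C = Vt/(Pplat − PEEP) = 350.0 / (25.5 − 8) = 350.0/17.5 = 20.0 mL/cmH2O.
τ = R × C = 6.474 × 0.02 L/cmH2O = 0.1295 s.
t = −τ·ln(1 − 0.86) = −0.1295·ln(0.14) = 0.2546 s.

0.25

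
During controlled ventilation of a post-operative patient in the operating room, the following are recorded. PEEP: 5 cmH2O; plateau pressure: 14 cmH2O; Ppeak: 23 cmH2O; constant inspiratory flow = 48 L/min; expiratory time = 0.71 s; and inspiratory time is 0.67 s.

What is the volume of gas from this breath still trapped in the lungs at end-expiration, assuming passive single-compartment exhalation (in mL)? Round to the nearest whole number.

186

Flow: 48 L/min ÷ 60 = 0.8 L/s.
Vt = flow × Ti = 0.8 L/s × 0.67 s × 1000 mL/L = 536.0 mL.
R = (PIP − Pplat)/V̇ = (23 − 14) / 0.8 = 9.0/0.8 = 11.25 cmH2O·s/L.
C = Vt/(Pplat − PEEP) = 536.0 / (14 − 5) = 536.0/9.0 = 59.556 mL/cmH2O.
τ = R × C = 11.25 × 0.05956 L/cmH2O = 0.6701 s.
Fraction remaining = e^(−Te/τ) = e^(−0.71/0.6701) = 0.3466.
Trapped volume = 536.0 × 0.3466 = 185.78 mL.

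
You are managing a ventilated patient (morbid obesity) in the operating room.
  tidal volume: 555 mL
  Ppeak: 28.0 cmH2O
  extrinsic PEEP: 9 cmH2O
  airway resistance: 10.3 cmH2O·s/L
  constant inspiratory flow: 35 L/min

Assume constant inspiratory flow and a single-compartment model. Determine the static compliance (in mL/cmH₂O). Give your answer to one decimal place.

42.7

Flow: 35 L/min ÷ 60 = 0.5833 L/s.
Equation of motion (constant flow): PIP = Vt/C + R·V̇ + PEEP.
Vt/C = PIP − R·V̇ − PEEP = 28.0 − 10.3×0.5833 − 9 = 28.0 − 6.008 − 9 = 12.992 cmH2O.
C = Vt / 12.992 = 555 / 12.992 = 42.719 mL/cmH2O.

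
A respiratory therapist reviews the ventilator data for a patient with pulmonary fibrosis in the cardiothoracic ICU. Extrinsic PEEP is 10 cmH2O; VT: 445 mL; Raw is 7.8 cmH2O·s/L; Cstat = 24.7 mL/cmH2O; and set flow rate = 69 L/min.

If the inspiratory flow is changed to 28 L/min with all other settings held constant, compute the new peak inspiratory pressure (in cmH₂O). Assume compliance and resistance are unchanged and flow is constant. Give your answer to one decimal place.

Flow: 69 L/min ÷ 60 = 1.15 L/s.
New flow: 28 L/min ÷ 60 = 0.4667 L/s.
PIP = Vt/C + R·V̇ + PEEP (constant-flow equation of motion).
Only the resistive term changes: ΔPIP = R × ΔV̇ = 7.8 × (0.4667 − 1.15) = 7.8 × -0.6833 = -5.33 cmH2O.
Original PIP = 445/24.7 + 7.8×1.15 + 10 = 36.986 cmH2O; new PIP = 36.986 + (-5.33) = 31.656 cmH2O.

31.7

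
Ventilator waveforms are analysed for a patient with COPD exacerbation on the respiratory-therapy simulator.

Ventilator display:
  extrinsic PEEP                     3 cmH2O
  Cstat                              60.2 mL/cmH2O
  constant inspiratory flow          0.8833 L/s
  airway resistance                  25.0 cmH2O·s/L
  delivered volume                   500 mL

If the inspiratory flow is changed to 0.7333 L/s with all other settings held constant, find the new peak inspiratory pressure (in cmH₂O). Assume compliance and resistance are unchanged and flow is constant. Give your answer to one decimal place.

29.6

PIP = Vt/C + R·V̇ + PEEP (constant-flow equation of motion).
Only the resistive term changes: ΔPIP = R × ΔV̇ = 25.0 × (0.7333 − 0.8833) = 25.0 × -0.15 = -3.75 cmH2O.
Original PIP = 500/60.2 + 25.0×0.8833 + 3 = 33.388 cmH2O; new PIP = 33.388 + (-3.75) = 29.638 cmH2O.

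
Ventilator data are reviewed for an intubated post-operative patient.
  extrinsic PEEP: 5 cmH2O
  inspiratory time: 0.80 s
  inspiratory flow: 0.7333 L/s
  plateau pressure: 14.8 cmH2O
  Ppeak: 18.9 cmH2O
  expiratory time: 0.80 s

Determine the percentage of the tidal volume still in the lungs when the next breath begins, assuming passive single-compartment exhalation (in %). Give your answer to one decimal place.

9.2

Vt = flow × Ti = 0.7333 L/s × 0.80 s × 1000 mL/L = 586.64 mL.
R = (PIP − Pplat)/V̇ = (18.9 − 14.8) / 0.7333 = 4.1/0.7333 = 5.591 cmH2O·s/L.
C = Vt/(Pplat − PEEP) = 586.64 / (14.8 − 5) = 586.64/9.8 = 59.861 mL/cmH2O.
τ = R × C = 5.591 × 0.05986 L/cmH2O = 0.3347 s.
Fraction remaining at end-expiration = e^(−Te/τ) = e^(−0.80/0.3347) = 0.09161 → 9.161%.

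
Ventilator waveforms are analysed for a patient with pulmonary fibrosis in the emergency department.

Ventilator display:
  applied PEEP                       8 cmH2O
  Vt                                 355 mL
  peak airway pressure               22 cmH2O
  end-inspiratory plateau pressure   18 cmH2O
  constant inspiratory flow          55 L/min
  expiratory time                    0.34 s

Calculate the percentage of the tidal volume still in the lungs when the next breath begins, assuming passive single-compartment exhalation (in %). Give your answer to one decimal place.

Flow: 55 L/min ÷ 60 = 0.9167 L/s.
R = (PIP − Pplat)/V̇ = (22 − 18) / 0.9167 = 4.0/0.9167 = 4.363 cmH2O·s/L.
C = Vt/(Pplat − PEEP) = 355.0 / (18 − 8) = 355.0/10.0 = 35.5 mL/cmH2O.
τ = R × C = 4.363 × 0.0355 L/cmH2O = 0.1549 s.
Fraction remaining at end-expiration = e^(−Te/τ) = e^(−0.34/0.1549) = 0.1114 → 11.14%.

11.1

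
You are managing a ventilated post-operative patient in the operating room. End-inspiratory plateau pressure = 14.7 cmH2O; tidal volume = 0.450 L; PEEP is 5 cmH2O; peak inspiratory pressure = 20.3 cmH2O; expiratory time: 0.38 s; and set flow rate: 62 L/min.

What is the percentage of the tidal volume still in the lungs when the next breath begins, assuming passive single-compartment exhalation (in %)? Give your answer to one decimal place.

22.1

Flow: 62 L/min ÷ 60 = 1.0333 L/s.
R = (PIP − Pplat)/V̇ = (20.3 − 14.7) / 1.0333 = 5.6/1.0333 = 5.42 cmH2O·s/L.
C = Vt/(Pplat − PEEP) = 450.0 / (14.7 − 5) = 450.0/9.7 = 46.392 mL/cmH2O.
τ = R × C = 5.42 × 0.04639 L/cmH2O = 0.2514 s.
Fraction remaining at end-expiration = e^(−Te/τ) = e^(−0.38/0.2514) = 0.2206 → 22.06%.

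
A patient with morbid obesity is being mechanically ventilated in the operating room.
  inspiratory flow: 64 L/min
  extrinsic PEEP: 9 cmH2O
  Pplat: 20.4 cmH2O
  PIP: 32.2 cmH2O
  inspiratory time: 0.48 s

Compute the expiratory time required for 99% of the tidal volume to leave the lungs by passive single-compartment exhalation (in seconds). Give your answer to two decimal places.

2.29

Flow: 64 L/min ÷ 60 = 1.0667 L/s.
Vt = flow × Ti = 1.0667 L/s × 0.48 s × 1000 mL/L = 512.02 mL.
R = (PIP − Pplat)/V̇ = (32.2 − 20.4) / 1.0667 = 11.8/1.0667 = 11.062 cmH2O·s/L.
C = Vt/(Pplat − PEEP) = 512.02 / (20.4 − 9) = 512.02/11.4 = 44.914 mL/cmH2O.
τ = R × C = 11.062 × 0.04491 L/cmH2O = 0.4968 s.
t = −τ·ln(1 − 0.99) = −0.4968·ln(0.01) = 2.288 s.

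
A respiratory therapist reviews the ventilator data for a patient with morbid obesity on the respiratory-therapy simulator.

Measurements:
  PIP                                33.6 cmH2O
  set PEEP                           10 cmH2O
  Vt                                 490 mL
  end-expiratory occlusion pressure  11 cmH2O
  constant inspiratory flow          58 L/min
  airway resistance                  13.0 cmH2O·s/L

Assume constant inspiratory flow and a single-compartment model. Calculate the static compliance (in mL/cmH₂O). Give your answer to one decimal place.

Flow: 58 L/min ÷ 60 = 0.9667 L/s.
Total PEEP = 11 cmH2O (set 10 + intrinsic 1); this is the baseline alveolar pressure.
Equation of motion (constant flow): PIP = Vt/C + R·V̇ + PEEP.
Vt/C = PIP − R·V̇ − PEEP = 33.6 − 13.0×0.9667 − 11 = 33.6 − 12.567 − 11 = 10.033 cmH2O.
C = Vt / 10.033 = 490 / 10.033 = 48.839 mL/cmH2O.

48.8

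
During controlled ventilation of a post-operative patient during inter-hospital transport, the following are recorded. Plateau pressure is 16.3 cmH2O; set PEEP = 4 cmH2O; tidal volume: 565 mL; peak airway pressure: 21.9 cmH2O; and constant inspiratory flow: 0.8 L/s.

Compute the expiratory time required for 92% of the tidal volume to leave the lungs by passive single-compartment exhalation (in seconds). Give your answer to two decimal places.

R = (PIP − Pplat)/V̇ = (21.9 − 16.3) / 0.8 = 5.6/0.8 = 7.0 cmH2O·s/L.
C = Vt/(Pplat − PEEP) = 565.0 / (16.3 − 4) = 565.0/12.3 = 45.935 mL/cmH2O.
τ = R × C = 7.0 × 0.04594 L/cmH2O = 0.3216 s.
t = −τ·ln(1 − 0.92) = −0.3216·ln(0.08) = 0.8123 s.

0.81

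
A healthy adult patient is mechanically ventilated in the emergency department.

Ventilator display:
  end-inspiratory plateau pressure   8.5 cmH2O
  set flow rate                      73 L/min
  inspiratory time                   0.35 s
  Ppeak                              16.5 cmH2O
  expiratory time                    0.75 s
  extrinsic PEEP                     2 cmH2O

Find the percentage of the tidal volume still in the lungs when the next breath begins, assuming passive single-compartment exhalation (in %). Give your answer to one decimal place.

Flow: 73 L/min ÷ 60 = 1.2167 L/s.
Vt = flow × Ti = 1.2167 L/s × 0.35 s × 1000 mL/L = 425.85 mL.
R = (PIP − Pplat)/V̇ = (16.5 − 8.5) / 1.2167 = 8.0/1.2167 = 6.575 cmH2O·s/L.
C = Vt/(Pplat − PEEP) = 425.85 / (8.5 − 2) = 425.85/6.5 = 65.515 mL/cmH2O.
τ = R × C = 6.575 × 0.06552 L/cmH2O = 0.4308 s.
Fraction remaining at end-expiration = e^(−Te/τ) = e^(−0.75/0.4308) = 0.1754 → 17.54%.

17.5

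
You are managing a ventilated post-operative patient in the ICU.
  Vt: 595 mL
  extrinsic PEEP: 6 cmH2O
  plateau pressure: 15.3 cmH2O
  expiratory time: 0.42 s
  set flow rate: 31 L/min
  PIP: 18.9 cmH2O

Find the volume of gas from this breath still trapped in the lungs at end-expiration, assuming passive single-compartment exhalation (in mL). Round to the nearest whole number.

Flow: 31 L/min ÷ 60 = 0.5167 L/s.
R = (PIP − Pplat)/V̇ = (18.9 − 15.3) / 0.5167 = 3.6/0.5167 = 6.967 cmH2O·s/L.
C = Vt/(Pplat − PEEP) = 595.0 / (15.3 − 6) = 595.0/9.3 = 63.978 mL/cmH2O.
τ = R × C = 6.967 × 0.06398 L/cmH2O = 0.4457 s.
Fraction remaining = e^(−Te/τ) = e^(−0.42/0.4457) = 0.3897.
Trapped volume = 595.0 × 0.3897 = 231.87 mL.

232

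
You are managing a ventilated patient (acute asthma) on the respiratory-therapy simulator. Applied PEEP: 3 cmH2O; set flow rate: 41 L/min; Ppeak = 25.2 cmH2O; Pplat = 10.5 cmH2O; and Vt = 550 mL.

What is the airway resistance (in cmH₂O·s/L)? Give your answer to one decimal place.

21.5

Flow: 41 L/min ÷ 60 = 0.6833 L/s.
Raw = (PIP − Pplat) / flow = (25.2 − 10.5) / 0.6833 = 14.7 / 0.6833 = 21.513 cmH2O·s/L.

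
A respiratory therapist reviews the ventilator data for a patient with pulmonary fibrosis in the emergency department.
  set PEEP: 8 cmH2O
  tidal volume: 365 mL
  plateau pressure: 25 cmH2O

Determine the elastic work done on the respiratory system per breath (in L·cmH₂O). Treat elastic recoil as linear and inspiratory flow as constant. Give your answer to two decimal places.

3.10

Elastic work ≈ ½ × (Pplat − PEEP) × Vt = 0.5 × (25 − 8) × 0.365 L = 0.5 × 17.0 × 0.365 = 3.103 L·cmH2O.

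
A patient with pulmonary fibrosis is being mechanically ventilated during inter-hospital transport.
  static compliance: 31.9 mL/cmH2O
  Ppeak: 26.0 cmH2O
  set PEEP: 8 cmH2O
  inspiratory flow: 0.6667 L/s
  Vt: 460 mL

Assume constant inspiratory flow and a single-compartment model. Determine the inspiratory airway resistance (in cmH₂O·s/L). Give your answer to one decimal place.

Equation of motion (constant flow): PIP = Vt/C + R·V̇ + PEEP.
R·V̇ = PIP − Vt/C − PEEP = 26.0 − 460/31.9 − 8 = 26.0 − 14.42 − 8 = 3.58 cmH2O.
R = 3.58 / 0.6667 = 5.37 cmH2O·s/L.

5.4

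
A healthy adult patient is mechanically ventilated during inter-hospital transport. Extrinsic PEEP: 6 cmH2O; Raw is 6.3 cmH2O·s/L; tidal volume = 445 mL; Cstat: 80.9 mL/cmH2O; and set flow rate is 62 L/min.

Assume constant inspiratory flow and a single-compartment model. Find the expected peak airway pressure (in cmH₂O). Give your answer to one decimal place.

18.0

Flow: 62 L/min ÷ 60 = 1.0333 L/s.
Equation of motion (constant flow): PIP = Vt/C + R·V̇ + PEEP.
PIP = 445/80.9 + 6.3×1.0333 + 6 = 5.501 + 6.51 + 6 = 18.011 cmH2O.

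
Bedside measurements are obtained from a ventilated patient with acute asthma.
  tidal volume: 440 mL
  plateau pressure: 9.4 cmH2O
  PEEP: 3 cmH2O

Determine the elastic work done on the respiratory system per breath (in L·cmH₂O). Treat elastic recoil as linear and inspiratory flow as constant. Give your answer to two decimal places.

Elastic work ≈ ½ × (Pplat − PEEP) × Vt = 0.5 × (9.4 − 3) × 0.440 L = 0.5 × 6.4 × 0.440 = 1.408 L·cmH2O.

1.41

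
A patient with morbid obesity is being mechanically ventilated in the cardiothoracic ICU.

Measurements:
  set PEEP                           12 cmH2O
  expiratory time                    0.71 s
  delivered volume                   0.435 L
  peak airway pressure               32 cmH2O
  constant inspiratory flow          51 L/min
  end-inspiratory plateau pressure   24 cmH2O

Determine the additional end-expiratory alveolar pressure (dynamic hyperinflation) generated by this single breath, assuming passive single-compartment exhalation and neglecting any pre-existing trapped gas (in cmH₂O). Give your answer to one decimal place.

Flow: 51 L/min ÷ 60 = 0.85 L/s.
R = (PIP − Pplat)/V̇ = (32 − 24) / 0.85 = 8.0/0.85 = 9.412 cmH2O·s/L.
C = Vt/(Pplat − PEEP) = 435.0 / (24 − 12) = 435.0/12.0 = 36.25 mL/cmH2O.
τ = R × C = 9.412 × 0.03625 L/cmH2O = 0.3412 s.
Fraction remaining = e^(−Te/τ) = e^(−0.71/0.3412) = 0.1248; trapped volume = 435.0 × 0.1248 = 54.288 mL.
Additional alveolar pressure from trapping ≈ V_trapped / C = 54.288 / 36.25 = 1.498 cmH2O.

1.5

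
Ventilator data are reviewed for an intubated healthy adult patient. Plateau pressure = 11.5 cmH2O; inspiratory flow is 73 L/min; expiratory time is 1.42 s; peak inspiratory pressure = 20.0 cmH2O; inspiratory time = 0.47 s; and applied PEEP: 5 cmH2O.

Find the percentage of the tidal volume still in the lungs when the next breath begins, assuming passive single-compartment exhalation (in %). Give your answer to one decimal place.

9.9

Flow: 73 L/min ÷ 60 = 1.2167 L/s.
Vt = flow × Ti = 1.2167 L/s × 0.47 s × 1000 mL/L = 571.85 mL.
R = (PIP − Pplat)/V̇ = (20.0 − 11.5) / 1.2167 = 8.5/1.2167 = 6.986 cmH2O·s/L.
C = Vt/(Pplat − PEEP) = 571.85 / (11.5 − 5) = 571.85/6.5 = 87.977 mL/cmH2O.
τ = R × C = 6.986 × 0.08798 L/cmH2O = 0.6146 s.
Fraction remaining at end-expiration = e^(−Te/τ) = e^(−1.42/0.6146) = 0.09922 → 9.922%.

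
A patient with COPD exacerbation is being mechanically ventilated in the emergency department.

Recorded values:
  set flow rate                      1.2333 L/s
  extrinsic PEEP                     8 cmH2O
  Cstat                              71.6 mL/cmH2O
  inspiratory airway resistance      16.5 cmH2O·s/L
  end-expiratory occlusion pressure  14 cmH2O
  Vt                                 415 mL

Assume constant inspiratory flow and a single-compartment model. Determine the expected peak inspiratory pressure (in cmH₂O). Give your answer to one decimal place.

40.1

Total PEEP = 14 cmH2O (set 8 + intrinsic 6); this is the baseline alveolar pressure.
Equation of motion (constant flow): PIP = Vt/C + R·V̇ + PEEP.
PIP = 415/71.6 + 16.5×1.2333 + 14 = 5.796 + 20.349 + 14 = 40.145 cmH2O.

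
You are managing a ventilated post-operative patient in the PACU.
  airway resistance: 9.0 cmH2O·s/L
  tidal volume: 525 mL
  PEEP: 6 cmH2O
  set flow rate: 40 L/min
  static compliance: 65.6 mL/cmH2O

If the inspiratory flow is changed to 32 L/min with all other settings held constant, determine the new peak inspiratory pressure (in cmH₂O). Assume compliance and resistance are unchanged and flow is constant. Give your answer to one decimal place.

18.8

Flow: 40 L/min ÷ 60 = 0.6667 L/s.
New flow: 32 L/min ÷ 60 = 0.5333 L/s.
PIP = Vt/C + R·V̇ + PEEP (constant-flow equation of motion).
Only the resistive term changes: ΔPIP = R × ΔV̇ = 9.0 × (0.5333 − 0.6667) = 9.0 × -0.1334 = -1.201 cmH2O.
Original PIP = 525/65.6 + 9.0×0.6667 + 6 = 20.003 cmH2O; new PIP = 20.003 + (-1.201) = 18.802 cmH2O.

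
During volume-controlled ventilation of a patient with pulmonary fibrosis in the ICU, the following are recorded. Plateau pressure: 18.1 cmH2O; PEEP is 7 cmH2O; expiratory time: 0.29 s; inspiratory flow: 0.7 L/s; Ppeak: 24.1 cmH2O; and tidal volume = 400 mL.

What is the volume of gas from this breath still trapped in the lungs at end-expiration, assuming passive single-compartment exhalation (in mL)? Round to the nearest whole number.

R = (PIP − Pplat)/V̇ = (24.1 − 18.1) / 0.7 = 6.0/0.7 = 8.571 cmH2O·s/L.
C = Vt/(Pplat − PEEP) = 400.0 / (18.1 − 7) = 400.0/11.1 = 36.036 mL/cmH2O.
τ = R × C = 8.571 × 0.03604 L/cmH2O = 0.3089 s.
Fraction remaining = e^(−Te/τ) = e^(−0.29/0.3089) = 0.3911.
Trapped volume = 400.0 × 0.3911 = 156.44 mL.

156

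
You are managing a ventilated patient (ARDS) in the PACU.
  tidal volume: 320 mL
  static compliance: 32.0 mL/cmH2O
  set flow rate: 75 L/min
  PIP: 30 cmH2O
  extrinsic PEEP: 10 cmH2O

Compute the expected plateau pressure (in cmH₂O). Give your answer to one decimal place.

Pplat = PEEP + Vt / Cstat = 10 + 320 / 32.0 = 10 + 10.0 = 20.0 cmH2O.

20.0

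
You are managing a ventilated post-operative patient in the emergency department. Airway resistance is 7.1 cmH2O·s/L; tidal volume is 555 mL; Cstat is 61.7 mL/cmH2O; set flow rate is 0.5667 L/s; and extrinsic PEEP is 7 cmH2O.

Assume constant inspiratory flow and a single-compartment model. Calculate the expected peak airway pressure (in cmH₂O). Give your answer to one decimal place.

Equation of motion (constant flow): PIP = Vt/C + R·V̇ + PEEP.
PIP = 555/61.7 + 7.1×0.5667 + 7 = 8.995 + 4.024 + 7 = 20.019 cmH2O.

20.0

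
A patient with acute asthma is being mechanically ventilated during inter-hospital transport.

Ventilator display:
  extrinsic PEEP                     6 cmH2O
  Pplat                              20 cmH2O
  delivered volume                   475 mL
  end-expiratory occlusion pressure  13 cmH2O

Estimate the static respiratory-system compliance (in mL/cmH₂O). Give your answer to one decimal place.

67.9

End-expiratory occlusion gives total PEEP = 13 cmH2O (intrinsic PEEP = 13 − 6 = 7). Use total PEEP for the elastic gradient.
Cstat = Vt / (Pplat − PEEPtotal) = 475 / (20 − 13) = 475 / 7.0 = 67.857 mL/cmH2O.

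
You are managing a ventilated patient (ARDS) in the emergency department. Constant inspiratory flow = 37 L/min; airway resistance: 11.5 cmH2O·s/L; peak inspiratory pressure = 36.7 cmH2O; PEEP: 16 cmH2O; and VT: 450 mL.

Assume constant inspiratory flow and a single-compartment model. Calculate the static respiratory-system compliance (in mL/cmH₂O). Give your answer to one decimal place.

33.1

Flow: 37 L/min ÷ 60 = 0.6167 L/s.
Equation of motion (constant flow): PIP = Vt/C + R·V̇ + PEEP.
Vt/C = PIP − R·V̇ − PEEP = 36.7 − 11.5×0.6167 − 16 = 36.7 − 7.092 − 16 = 13.608 cmH2O.
C = Vt / 13.608 = 450 / 13.608 = 33.069 mL/cmH2O.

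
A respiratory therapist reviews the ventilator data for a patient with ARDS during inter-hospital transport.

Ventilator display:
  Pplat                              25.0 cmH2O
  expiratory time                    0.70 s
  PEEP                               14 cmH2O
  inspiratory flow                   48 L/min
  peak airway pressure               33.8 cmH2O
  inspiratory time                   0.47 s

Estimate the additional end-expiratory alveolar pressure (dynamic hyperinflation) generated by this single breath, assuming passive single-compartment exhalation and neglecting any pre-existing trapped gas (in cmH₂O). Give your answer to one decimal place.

1.7

Flow: 48 L/min ÷ 60 = 0.8 L/s.
Vt = flow × Ti = 0.8 L/s × 0.47 s × 1000 mL/L = 376.0 mL.
R = (PIP − Pplat)/V̇ = (33.8 − 25.0) / 0.8 = 8.8/0.8 = 11.0 cmH2O·s/L.
C = Vt/(Pplat − PEEP) = 376.0 / (25.0 − 14) = 376.0/11.0 = 34.182 mL/cmH2O.
τ = R × C = 11.0 × 0.03418 L/cmH2O = 0.376 s.
Fraction remaining = e^(−Te/τ) = e^(−0.70/0.376) = 0.1554; trapped volume = 376.0 × 0.1554 = 58.43 mL.
Additional alveolar pressure from trapping ≈ V_trapped / C = 58.43 / 34.182 = 1.709 cmH2O.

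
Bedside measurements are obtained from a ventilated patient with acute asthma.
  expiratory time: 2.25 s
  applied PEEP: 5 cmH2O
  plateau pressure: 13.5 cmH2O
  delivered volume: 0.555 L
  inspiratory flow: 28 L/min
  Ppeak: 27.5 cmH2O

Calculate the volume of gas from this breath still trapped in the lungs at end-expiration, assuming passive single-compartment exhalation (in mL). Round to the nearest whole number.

176

Flow: 28 L/min ÷ 60 = 0.4667 L/s.
R = (PIP − Pplat)/V̇ = (27.5 − 13.5) / 0.4667 = 14.0/0.4667 = 29.998 cmH2O·s/L.
C = Vt/(Pplat − PEEP) = 555.0 / (13.5 − 5) = 555.0/8.5 = 65.294 mL/cmH2O.
τ = R × C = 29.998 × 0.06529 L/cmH2O = 1.959 s.
Fraction remaining = e^(−Te/τ) = e^(−2.25/1.959) = 0.3171.
Trapped volume = 555.0 × 0.3171 = 175.99 mL.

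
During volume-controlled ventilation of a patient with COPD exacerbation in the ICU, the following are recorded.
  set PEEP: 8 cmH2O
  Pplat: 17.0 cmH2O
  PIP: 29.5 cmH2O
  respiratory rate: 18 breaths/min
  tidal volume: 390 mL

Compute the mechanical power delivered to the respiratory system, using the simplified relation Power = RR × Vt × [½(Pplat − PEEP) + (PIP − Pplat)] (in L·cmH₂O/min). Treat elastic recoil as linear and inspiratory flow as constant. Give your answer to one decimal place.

Per-breath work = Vt × [½(Pplat−PEEP) + (PIP−Pplat)] = 0.390 × [0.5×9.0 + 12.5] = 0.390 × 17.0 = 6.63 L·cmH2O.
Power = 18 × 6.63 = 119.34 L·cmH2O/min.

119.3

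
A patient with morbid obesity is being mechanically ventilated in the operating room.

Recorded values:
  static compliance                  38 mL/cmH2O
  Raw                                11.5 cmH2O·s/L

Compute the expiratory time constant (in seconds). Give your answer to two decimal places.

τ = R × C = 11.5 × 38 mL/cmH2O = 11.5 × 0.038 L/cmH2O = 0.437 s.

0.44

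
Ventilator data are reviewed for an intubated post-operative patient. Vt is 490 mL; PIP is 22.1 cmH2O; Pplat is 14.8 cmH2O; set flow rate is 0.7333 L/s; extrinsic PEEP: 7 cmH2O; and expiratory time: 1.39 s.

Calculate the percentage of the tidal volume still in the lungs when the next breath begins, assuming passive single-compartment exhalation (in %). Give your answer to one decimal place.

R = (PIP − Pplat)/V̇ = (22.1 − 14.8) / 0.7333 = 7.3/0.7333 = 9.955 cmH2O·s/L.
C = Vt/(Pplat − PEEP) = 490.0 / (14.8 − 7) = 490.0/7.8 = 62.821 mL/cmH2O.
τ = R × C = 9.955 × 0.06282 L/cmH2O = 0.6254 s.
Fraction remaining at end-expiration = e^(−Te/τ) = e^(−1.39/0.6254) = 0.1083 → 10.83%.

10.8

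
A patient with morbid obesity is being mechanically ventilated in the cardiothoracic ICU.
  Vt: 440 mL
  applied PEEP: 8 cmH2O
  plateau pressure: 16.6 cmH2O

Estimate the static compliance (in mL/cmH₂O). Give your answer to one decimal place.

Cstat = Vt / (Pplat − PEEP) = 440 / (16.6 − 8) = 440 / 8.6 = 51.163 mL/cmH2O.

51.2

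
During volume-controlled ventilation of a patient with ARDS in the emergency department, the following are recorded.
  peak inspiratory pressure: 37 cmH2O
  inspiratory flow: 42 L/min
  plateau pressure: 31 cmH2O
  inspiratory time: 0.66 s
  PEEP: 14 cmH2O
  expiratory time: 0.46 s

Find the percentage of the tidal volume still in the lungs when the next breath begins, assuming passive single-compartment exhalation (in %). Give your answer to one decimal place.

Flow: 42 L/min ÷ 60 = 0.7 L/s.
Vt = flow × Ti = 0.7 L/s × 0.66 s × 1000 mL/L = 462.0 mL.
R = (PIP − Pplat)/V̇ = (37 − 31) / 0.7 = 6.0/0.7 = 8.571 cmH2O·s/L.
C = Vt/(Pplat − PEEP) = 462.0 / (31 − 14) = 462.0/17.0 = 27.176 mL/cmH2O.
τ = R × C = 8.571 × 0.02718 L/cmH2O = 0.233 s.
Fraction remaining at end-expiration = e^(−Te/τ) = e^(−0.46/0.233) = 0.1389 → 13.89%.

13.9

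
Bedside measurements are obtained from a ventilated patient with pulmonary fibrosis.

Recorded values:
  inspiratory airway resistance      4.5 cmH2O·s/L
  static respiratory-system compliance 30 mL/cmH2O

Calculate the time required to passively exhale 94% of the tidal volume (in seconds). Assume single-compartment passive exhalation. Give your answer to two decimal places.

τ = R × C = 4.5 × 30 mL/cmH2O = 4.5 × 0.030 L/cmH2O = 0.135 s.
Exhaled fraction f = 1 − e^(−t/τ) → t = −τ·ln(1 − f) = −0.135·ln(0.06) = 0.3798 s.

0.38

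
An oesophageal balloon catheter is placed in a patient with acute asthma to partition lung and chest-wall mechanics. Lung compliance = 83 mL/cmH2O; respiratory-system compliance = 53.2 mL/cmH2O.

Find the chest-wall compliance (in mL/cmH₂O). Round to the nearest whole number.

1/Ccw = 1/Crs − 1/CL.
1/Ccw = 1/53.2 − 1/83 = 0.006749.
Ccw = 148.17 mL/cmH2O.

148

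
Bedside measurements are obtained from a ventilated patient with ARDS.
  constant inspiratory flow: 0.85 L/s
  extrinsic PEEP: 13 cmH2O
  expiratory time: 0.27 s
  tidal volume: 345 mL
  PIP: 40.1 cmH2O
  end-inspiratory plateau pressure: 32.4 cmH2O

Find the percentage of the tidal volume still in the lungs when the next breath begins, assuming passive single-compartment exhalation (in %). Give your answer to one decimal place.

R = (PIP − Pplat)/V̇ = (40.1 − 32.4) / 0.85 = 7.7/0.85 = 9.059 cmH2O·s/L.
C = Vt/(Pplat − PEEP) = 345.0 / (32.4 − 13) = 345.0/19.4 = 17.784 mL/cmH2O.
τ = R × C = 9.059 × 0.01778 L/cmH2O = 0.1611 s.
Fraction remaining at end-expiration = e^(−Te/τ) = e^(−0.27/0.1611) = 0.1871 → 18.71%.

18.7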